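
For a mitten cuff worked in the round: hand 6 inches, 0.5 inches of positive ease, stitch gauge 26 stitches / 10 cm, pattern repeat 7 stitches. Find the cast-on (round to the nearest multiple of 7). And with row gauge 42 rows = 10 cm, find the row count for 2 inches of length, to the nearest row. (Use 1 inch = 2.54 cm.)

Finished = 6 + 0.5 = 6.5 inches.
6.5 inches × 2.54 = 16.51 cm.
26/10 = 2.6 sts per cm; 16.51 × 2.6 = 42.93 sts.
Nearest multiple of 7 → 42.
2 inches = 5.08 cm; × 4.2 = 21.34 → 21 rows.

Cast on 42 stitches; work 21 rows.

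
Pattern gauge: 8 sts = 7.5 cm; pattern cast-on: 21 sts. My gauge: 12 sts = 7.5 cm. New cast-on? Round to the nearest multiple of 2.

Scale factor = 12 / 8 = 1.500.
21 × 12 / 8 = 31.50 sts.
→ 32 sts.

32 stitches.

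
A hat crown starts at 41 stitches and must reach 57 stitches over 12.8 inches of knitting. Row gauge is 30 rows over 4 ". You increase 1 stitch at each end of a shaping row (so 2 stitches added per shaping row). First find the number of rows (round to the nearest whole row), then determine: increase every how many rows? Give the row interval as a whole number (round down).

Rows = 12.8 × 7.5 = 96.0 → 96 rows.
Stitches to add: 16 → 8 shaping rows (at 2 st each).
96 / 8 = 12.00 → every 12 rows.

Increase every 12th row.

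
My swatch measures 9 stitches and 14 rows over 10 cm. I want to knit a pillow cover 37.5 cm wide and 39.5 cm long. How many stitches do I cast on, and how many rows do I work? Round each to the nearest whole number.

Cast on 34 stitches and work 55 rows.

Stitch gauge = 9/10 = 0.9 sts/cm; 37.5 × 0.9 = 33.75 → 34 sts.
Row gauge = 14/10 = 1.4 rows/cm; 39.5 × 1.4 = 55.30 → 55 rows.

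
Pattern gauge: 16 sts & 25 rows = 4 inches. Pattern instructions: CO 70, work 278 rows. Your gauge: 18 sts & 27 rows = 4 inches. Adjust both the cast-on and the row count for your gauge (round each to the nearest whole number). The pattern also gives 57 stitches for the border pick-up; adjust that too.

Cast on 79 stitches; work 300 rows; border pick-up 64 stitches.

Stitches: 70 × 18/16 = 78.75 → 79.
Rows: 278 × 27/25 = 300.24 → 300.
border pick-up: 57 × 18/16 = 64.12 → 64.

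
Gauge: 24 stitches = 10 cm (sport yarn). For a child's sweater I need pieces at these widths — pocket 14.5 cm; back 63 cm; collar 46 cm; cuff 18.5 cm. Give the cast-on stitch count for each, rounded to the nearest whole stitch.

Rate = 24/10 = 2.4 sts per cm.
pocket: 14.5 × 2.4 = 34.80 → 35.
back: 63 × 2.4 = 151.20 → 151.
collar: 46 × 2.4 = 110.40 → 110.
cuff: 18.5 × 2.4 = 44.40 → 44.

pocket 35; back 151; collar 110; cuff 44.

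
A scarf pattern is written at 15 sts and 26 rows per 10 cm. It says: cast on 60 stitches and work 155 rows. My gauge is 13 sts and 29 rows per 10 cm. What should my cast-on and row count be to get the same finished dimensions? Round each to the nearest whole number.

Stitches: 60 × 13/15 = 52.00 → 52.
Rows: 155 × 29/26 = 172.88 → 173.

Cast on 52 stitches; work 173 rows.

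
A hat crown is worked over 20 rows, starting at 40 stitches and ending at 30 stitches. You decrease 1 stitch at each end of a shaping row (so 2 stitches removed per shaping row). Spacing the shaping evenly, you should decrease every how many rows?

Stitches to remove: |30 − 40| = 10.
Shaping rows needed: 10 / 2 = 5.
20 rows / 5 = every 4 rows.

Decrease every 4th row.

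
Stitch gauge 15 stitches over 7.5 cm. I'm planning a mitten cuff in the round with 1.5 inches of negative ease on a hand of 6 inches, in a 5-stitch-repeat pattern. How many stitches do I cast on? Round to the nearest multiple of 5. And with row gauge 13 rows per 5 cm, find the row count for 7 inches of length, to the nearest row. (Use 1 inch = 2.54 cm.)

Finished = 6 − 1.5 = 4.5 inches.
4.5 inches × 2.54 = 11.43 cm.
15/7.5 = 2 sts per cm; 11.43 × 2 = 22.86 sts.
Nearest multiple of 5 → 25.
7 inches = 17.78 cm; × 2.6 = 46.23 → 46 rows.

Cast on 25 stitches; work 46 rows.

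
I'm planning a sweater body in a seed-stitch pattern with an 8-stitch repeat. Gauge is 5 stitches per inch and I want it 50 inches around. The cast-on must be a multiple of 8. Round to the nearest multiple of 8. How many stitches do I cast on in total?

5 / 1 = 5 sts per inch.
50 × 5 = 250.00 sts.
Nearest multiple of 8: 248.

CO 248 sts.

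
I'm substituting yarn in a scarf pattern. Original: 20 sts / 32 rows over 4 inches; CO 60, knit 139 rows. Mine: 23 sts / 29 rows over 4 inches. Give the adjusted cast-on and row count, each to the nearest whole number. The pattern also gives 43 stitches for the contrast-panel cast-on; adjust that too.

Stitches: 60 × 23/20 = 69.00 → 69.
Rows: 139 × 29/32 = 125.97 → 126.
contrast-panel cast-on: 43 × 23/20 = 49.45 → 49.

Cast on 69 stitches; work 126 rows; contrast-panel cast-on 49 stitches.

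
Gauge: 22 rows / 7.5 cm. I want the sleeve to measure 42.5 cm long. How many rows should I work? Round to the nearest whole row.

22 rows / 7.5 cm = 2.933 rows per cm.
42.5 × 2.933 = 124.67 rows.
Round to nearest → 125.

Knit 125 rows.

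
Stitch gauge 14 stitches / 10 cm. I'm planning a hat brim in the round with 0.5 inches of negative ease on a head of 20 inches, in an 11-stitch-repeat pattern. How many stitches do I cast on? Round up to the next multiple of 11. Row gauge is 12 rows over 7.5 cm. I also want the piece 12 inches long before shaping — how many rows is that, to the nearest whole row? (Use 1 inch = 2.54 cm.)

Finished = 20 − 0.5 = 19.5 inches.
19.5 inches × 2.54 = 49.53 cm.
14/10 = 1.4 sts per cm; 49.53 × 1.4 = 69.34 sts.
Next multiple of 11 → 77.
12 inches = 30.48 cm; × 1.6 = 48.77 → 49 rows.

Cast on 77 stitches; work 49 rows.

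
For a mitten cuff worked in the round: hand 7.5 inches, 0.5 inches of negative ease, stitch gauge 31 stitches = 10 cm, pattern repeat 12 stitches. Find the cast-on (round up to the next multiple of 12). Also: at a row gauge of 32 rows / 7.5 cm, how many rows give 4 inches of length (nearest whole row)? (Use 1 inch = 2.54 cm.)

Cast on 60 stitches; work 43 rows.

Finished = 7.5 − 0.5 = 7 inches.
7 inches × 2.54 = 17.78 cm.
31/10 = 3.1 sts per cm; 17.78 × 3.1 = 55.12 sts.
Next multiple of 12 → 60.
4 inches = 10.16 cm; × 4.267 = 43.35 → 43 rows.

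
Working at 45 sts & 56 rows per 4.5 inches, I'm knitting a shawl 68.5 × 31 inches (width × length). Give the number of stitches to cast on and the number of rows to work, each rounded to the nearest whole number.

Stitch gauge = 45/4.5 = 10 sts/in; 68.5 × 10 = 685.00 → 685 sts.
Row gauge = 56/4.5 = 12.444 rows/in; 31 × 12.444 = 385.78 → 386 rows.

Cast on 685 stitches and work 386 rows.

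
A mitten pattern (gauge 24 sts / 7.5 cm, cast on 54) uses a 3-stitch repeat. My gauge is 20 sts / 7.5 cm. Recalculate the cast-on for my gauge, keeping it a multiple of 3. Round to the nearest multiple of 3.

54 × 20 / 24 = 45.00.
Nearest multiple of 3: 45.

45 stitches.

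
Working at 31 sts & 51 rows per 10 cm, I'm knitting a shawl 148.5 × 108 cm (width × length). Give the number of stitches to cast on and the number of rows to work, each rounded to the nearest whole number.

Cast on 460 stitches and work 551 rows.

Stitch gauge = 31/10 = 3.1 sts/cm; 148.5 × 3.1 = 460.35 → 460 sts.
Row gauge = 51/10 = 5.1 rows/cm; 108 × 5.1 = 550.80 → 551 rows.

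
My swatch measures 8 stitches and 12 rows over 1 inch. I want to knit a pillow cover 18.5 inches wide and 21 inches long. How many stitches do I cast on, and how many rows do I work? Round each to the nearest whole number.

Cast on 148 stitches and work 252 rows.

Stitch gauge = 8/1 = 8 sts/in; 18.5 × 8 = 148.00 → 148 sts.
Row gauge = 12/1 = 12 rows/in; 21 × 12 = 252.00 → 252 rows.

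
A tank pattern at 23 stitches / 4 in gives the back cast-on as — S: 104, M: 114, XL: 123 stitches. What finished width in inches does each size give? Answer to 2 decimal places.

S 18.09 inches; M 19.83 inches; XL 21.39 inches.

23/4 = 5.75 sts per in.
S: 104 / 5.75 = 18.087 → 18.09 in.
M: 114 / 5.75 = 19.826 → 19.83 in.
XL: 123 / 5.75 = 21.391 → 21.39 in.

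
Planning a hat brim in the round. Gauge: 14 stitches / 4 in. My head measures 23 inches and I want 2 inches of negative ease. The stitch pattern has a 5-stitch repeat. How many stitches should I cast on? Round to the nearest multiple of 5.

CO 75 sts.

Finished = 23 − 2 = 21 inches.
14 / 4 = 3.5 sts/in.
21 × 3.5 = 73.50 sts.
Nearest multiple of 5: 75.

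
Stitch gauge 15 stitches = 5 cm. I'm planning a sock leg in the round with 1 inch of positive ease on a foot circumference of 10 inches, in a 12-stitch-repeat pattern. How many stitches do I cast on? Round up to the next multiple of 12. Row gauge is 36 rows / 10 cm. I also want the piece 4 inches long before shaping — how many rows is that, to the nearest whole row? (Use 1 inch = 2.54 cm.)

Finished = 10 + 1 = 11 inches.
11 inches × 2.54 = 27.94 cm.
15/5 = 3 sts per cm; 27.94 × 3 = 83.82 sts.
Next multiple of 12 → 84.
4 inches = 10.16 cm; × 3.6 = 36.58 → 37 rows.

Cast on 84 stitches; work 37 rows.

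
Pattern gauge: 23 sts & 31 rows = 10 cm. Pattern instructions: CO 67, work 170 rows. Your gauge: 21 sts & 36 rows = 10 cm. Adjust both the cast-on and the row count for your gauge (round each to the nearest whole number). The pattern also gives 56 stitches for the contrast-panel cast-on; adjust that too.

Stitches: 67 × 21/23 = 61.17 → 61.
Rows: 170 × 36/31 = 197.42 → 197.
contrast-panel cast-on: 56 × 21/23 = 51.13 → 51.

Cast on 61 stitches; work 197 rows; contrast-panel cast-on 51 stitches.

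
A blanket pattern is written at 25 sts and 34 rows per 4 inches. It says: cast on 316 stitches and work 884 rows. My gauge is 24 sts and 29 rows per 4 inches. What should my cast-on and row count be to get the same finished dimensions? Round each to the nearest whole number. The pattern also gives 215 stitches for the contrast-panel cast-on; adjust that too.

Stitches: 316 × 24/25 = 303.36 → 303.
Rows: 884 × 29/34 = 754.00 → 754.
contrast-panel cast-on: 215 × 24/25 = 206.40 → 206.

Cast on 303 stitches; work 754 rows; contrast-panel cast-on 206 stitches.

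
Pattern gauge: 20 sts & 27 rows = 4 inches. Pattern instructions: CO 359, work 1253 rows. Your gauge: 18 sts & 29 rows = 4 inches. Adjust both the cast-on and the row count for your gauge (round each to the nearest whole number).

Cast on 323 stitches; work 1346 rows.

Stitches: 359 × 18/20 = 323.10 → 323.
Rows: 1253 × 29/27 = 1345.81 → 1346.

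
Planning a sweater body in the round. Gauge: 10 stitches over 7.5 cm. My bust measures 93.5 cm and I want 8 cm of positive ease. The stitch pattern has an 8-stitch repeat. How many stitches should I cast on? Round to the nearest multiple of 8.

Finished = 93.5 + 8 = 101.5 cm.
10 / 7.5 = 1.333 sts/cm.
101.5 × 1.333 = 135.33 sts.
Nearest multiple of 8: 136.

136 stitches.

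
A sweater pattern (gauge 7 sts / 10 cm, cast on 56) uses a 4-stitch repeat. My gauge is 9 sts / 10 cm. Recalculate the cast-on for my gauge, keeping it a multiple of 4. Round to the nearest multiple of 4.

56 × 9 / 7 = 72.00.
Nearest multiple of 4: 72.

72 stitches.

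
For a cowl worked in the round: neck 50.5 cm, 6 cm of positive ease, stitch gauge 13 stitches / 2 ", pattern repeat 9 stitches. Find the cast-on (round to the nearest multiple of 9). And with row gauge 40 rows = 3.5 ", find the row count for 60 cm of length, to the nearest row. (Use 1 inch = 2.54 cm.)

Cast on 144 stitches; work 270 rows.

Finished = 50.5 + 6 = 56.5 cm.
56.5 cm × 1/2.54 = 22.24 inches.
13/2 = 6.5 sts per in; 22.24 × 6.5 = 144.59 sts.
Nearest multiple of 9 → 144.
60 cm = 23.62 inches; × 11.429 = 269.97 → 270 rows.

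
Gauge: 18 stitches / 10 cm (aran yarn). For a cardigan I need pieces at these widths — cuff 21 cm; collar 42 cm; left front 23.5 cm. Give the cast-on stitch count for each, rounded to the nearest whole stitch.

cuff 38; collar 76; left front 42.

Rate = 18/10 = 1.8 sts per cm.
cuff: 21 × 1.8 = 37.80 → 38.
collar: 42 × 1.8 = 75.60 → 76.
left front: 23.5 × 1.8 = 42.30 → 42.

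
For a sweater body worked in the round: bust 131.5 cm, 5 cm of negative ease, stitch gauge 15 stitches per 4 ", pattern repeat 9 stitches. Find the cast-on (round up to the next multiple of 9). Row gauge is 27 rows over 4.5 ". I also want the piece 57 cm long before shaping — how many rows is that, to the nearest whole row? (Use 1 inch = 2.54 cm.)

Cast on 189 stitches; work 135 rows.

Finished = 131.5 − 5 = 126.5 cm.
126.5 cm × 1/2.54 = 49.80 inches.
15/4 = 3.75 sts per in; 49.80 × 3.75 = 186.76 sts.
Next multiple of 9 → 189.
57 cm = 22.44 inches; × 6 = 134.65 → 135 rows.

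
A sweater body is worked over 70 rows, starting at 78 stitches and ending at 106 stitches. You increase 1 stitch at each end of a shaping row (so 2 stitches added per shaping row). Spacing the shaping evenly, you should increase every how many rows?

Stitches to add: |106 − 78| = 28.
Shaping rows needed: 28 / 2 = 14.
70 rows / 14 = every 5 rows.

Increase every 5th row.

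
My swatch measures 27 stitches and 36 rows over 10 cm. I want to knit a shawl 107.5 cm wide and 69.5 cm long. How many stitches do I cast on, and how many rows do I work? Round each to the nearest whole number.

Stitch gauge = 27/10 = 2.7 sts/cm; 107.5 × 2.7 = 290.25 → 290 sts.
Row gauge = 36/10 = 3.6 rows/cm; 69.5 × 3.6 = 250.20 → 250 rows.

Cast on 290 stitches and work 250 rows.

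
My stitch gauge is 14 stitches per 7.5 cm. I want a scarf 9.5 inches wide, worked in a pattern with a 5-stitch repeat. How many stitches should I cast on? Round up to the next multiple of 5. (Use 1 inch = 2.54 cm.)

9.5 in = 9.5 × 2.54 = 24.13 cm.
14 / 7.5 = 1.867 sts/cm.
24.13 × 1.867 = 45.04 sts.
→ 50.

Cast on 50 stitches.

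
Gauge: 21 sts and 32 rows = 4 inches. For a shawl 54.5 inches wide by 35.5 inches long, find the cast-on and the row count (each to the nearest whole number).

Stitch gauge = 21/4 = 5.25 sts/in; 54.5 × 5.25 = 286.12 → 286 sts.
Row gauge = 32/4 = 8 rows/in; 35.5 × 8 = 284.00 → 284 rows.

Cast on 286 stitches and work 284 rows.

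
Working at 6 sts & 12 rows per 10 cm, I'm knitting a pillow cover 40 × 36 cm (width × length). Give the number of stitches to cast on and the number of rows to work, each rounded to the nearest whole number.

Stitch gauge = 6/10 = 0.6 sts/cm; 40 × 0.6 = 24.00 → 24 sts.
Row gauge = 12/10 = 1.2 rows/cm; 36 × 1.2 = 43.20 → 43 rows.

Cast on 24 stitches and work 43 rows.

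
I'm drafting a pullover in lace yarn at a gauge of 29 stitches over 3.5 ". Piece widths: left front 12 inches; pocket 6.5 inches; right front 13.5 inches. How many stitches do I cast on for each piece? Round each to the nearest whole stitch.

Rate = 29/3.5 = 8.286 sts per in.
left front: 12 × 8.286 = 99.43 → 99.
pocket: 6.5 × 8.286 = 53.86 → 54.
right front: 13.5 × 8.286 = 111.86 → 112.

left front 99; pocket 54; right front 112.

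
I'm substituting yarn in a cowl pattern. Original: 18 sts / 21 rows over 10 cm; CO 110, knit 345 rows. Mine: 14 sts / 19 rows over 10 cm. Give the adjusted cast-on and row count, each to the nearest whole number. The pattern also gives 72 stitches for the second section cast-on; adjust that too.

Stitches: 110 × 14/18 = 85.56 → 86.
Rows: 345 × 19/21 = 312.14 → 312.
second section cast-on: 72 × 14/18 = 56.00 → 56.

Cast on 86 stitches; work 312 rows; second section cast-on 56 stitches.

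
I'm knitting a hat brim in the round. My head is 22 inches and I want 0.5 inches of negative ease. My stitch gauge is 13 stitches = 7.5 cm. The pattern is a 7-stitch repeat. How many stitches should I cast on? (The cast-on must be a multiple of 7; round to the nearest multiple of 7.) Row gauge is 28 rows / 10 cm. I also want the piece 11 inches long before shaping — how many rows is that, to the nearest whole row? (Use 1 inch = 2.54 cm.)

Finished = 22 − 0.5 = 21.5 inches.
21.5 inches × 2.54 = 54.61 cm.
13/7.5 = 1.733 sts per cm; 54.61 × 1.733 = 94.66 sts.
Nearest multiple of 7 → 98.
11 inches = 27.94 cm; × 2.8 = 78.23 → 78 rows.

Cast on 98 stitches; work 78 rows.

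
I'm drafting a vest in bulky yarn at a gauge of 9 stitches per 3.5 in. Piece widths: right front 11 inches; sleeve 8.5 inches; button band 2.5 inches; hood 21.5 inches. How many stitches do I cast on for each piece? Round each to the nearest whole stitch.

right front 28; sleeve 22; button band 6; hood 55.

Rate = 9/3.5 = 2.571 sts per in.
right front: 11 × 2.571 = 28.29 → 28.
sleeve: 8.5 × 2.571 = 21.86 → 22.
button band: 2.5 × 2.571 = 6.43 → 6.
hood: 21.5 × 2.571 = 55.29 → 55.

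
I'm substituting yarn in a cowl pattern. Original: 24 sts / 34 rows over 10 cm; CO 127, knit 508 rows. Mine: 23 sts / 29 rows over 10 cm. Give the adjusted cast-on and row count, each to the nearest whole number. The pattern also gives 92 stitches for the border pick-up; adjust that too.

Stitches: 127 × 23/24 = 121.71 → 122.
Rows: 508 × 29/34 = 433.29 → 433.
border pick-up: 92 × 23/24 = 88.17 → 88.

Cast on 122 stitches; work 433 rows; border pick-up 88 stitches.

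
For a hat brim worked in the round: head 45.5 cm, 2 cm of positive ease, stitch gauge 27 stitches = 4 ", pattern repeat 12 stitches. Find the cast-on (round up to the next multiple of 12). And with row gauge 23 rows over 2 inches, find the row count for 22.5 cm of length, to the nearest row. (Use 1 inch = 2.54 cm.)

Cast on 132 stitches; work 102 rows.

Finished = 45.5 + 2 = 47.5 cm.
47.5 cm × 1/2.54 = 18.70 inches.
27/4 = 6.75 sts per in; 18.70 × 6.75 = 126.23 sts.
Next multiple of 12 → 132.
22.5 cm = 8.86 inches; × 11.5 = 101.87 → 102 rows.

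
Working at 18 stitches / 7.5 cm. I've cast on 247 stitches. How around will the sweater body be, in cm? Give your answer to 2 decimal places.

102.92 cm.

18 stitches / 7.5 cm = 2.4 stitches per cm.
247 / 2.4 = 102.917 cm.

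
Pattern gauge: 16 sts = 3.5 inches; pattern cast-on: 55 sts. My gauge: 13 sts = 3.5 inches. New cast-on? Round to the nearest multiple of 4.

CO 44 sts.

Scale factor = 13 / 16 = 0.812.
55 × 13 / 16 = 44.69 sts.
→ 44 sts.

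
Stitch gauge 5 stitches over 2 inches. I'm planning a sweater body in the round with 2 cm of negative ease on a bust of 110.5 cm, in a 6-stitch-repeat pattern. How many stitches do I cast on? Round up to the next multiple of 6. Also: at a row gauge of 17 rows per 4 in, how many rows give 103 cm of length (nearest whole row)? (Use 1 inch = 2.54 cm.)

Finished = 110.5 − 2 = 108.5 cm.
108.5 cm × 1/2.54 = 42.72 inches.
5/2 = 2.5 sts per in; 42.72 × 2.5 = 106.79 sts.
Next multiple of 6 → 108.
103 cm = 40.55 inches; × 4.25 = 172.34 → 172 rows.

Cast on 108 stitches; work 172 rows.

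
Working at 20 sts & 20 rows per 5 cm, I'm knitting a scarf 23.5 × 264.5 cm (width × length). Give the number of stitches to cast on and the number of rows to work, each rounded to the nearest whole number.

Stitch gauge = 20/5 = 4 sts/cm; 23.5 × 4 = 94.00 → 94 sts.
Row gauge = 20/5 = 4 rows/cm; 264.5 × 4 = 1058.00 → 1058 rows.

Cast on 94 stitches and work 1058 rows.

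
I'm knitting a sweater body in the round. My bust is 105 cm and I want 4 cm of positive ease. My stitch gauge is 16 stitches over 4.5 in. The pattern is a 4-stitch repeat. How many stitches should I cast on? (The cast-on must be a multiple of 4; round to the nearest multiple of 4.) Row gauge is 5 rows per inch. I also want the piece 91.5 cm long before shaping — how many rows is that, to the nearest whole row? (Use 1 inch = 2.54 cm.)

Cast on 152 stitches; work 180 rows.

Finished = 105 + 4 = 109 cm.
109 cm × 1/2.54 = 42.91 inches.
16/4.5 = 3.556 sts per in; 42.91 × 3.556 = 152.58 sts.
Nearest multiple of 4 → 152.
91.5 cm = 36.02 inches; × 5 = 180.12 → 180 rows.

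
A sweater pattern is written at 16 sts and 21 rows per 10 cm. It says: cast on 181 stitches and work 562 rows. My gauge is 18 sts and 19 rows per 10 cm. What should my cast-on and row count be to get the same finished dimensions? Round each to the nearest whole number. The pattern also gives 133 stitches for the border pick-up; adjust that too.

Stitches: 181 × 18/16 = 203.62 → 204.
Rows: 562 × 19/21 = 508.48 → 508.
border pick-up: 133 × 18/16 = 149.62 → 150.

Cast on 204 stitches; work 508 rows; border pick-up 150 stitches.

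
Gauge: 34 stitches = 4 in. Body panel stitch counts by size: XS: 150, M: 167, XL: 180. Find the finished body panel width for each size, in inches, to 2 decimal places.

XS 17.65 inches; M 19.65 inches; XL 21.18 inches.

34/4 = 8.5 sts per in.
XS: 150 / 8.5 = 17.647 → 17.65 in.
M: 167 / 8.5 = 19.647 → 19.65 in.
XL: 180 / 8.5 = 21.176 → 21.18 in.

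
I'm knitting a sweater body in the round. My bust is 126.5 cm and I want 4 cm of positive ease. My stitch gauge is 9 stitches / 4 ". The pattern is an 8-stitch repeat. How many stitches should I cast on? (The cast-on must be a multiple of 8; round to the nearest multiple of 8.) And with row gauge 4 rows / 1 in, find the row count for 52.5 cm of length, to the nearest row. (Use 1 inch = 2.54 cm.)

Finished = 126.5 + 4 = 130.5 cm.
130.5 cm × 1/2.54 = 51.38 inches.
9/4 = 2.25 sts per in; 51.38 × 2.25 = 115.60 sts.
Nearest multiple of 8 → 112.
52.5 cm = 20.67 inches; × 4 = 82.68 → 83 rows.

Cast on 112 stitches; work 83 rows.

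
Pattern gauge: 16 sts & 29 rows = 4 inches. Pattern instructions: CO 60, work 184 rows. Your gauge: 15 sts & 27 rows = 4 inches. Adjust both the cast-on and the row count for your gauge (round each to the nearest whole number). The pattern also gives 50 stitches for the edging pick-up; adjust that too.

Cast on 56 stitches; work 171 rows; edging pick-up 47 stitches.

Stitches: 60 × 15/16 = 56.25 → 56.
Rows: 184 × 27/29 = 171.31 → 171.
edging pick-up: 50 × 15/16 = 46.88 → 47.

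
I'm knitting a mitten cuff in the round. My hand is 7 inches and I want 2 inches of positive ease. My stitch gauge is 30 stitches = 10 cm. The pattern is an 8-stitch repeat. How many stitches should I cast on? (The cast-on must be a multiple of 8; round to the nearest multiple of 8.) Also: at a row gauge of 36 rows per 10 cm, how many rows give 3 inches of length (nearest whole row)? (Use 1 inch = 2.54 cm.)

Cast on 72 stitches; work 27 rows.

Finished = 7 + 2 = 9 inches.
9 inches × 2.54 = 22.86 cm.
30/10 = 3 sts per cm; 22.86 × 3 = 68.58 sts.
Nearest multiple of 8 → 72.
3 inches = 7.62 cm; × 3.6 = 27.43 → 27 rows.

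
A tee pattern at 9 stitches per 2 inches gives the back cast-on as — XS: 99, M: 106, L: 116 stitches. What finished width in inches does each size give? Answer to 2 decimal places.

XS 22.00 inches; M 23.56 inches; L 25.78 inches.

9/2 = 4.5 sts per in.
XS: 99 / 4.5 = 22.000 → 22.00 in.
M: 106 / 4.5 = 23.556 → 23.56 in.
L: 116 / 4.5 = 25.778 → 25.78 in.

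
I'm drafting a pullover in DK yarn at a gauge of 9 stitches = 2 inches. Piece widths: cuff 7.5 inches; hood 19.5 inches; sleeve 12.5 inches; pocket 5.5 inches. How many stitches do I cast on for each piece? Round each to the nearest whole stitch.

cuff 34; hood 88; sleeve 56; pocket 25.

Rate = 9/2 = 4.5 sts per in.
cuff: 7.5 × 4.5 = 33.75 → 34.
hood: 19.5 × 4.5 = 87.75 → 88.
sleeve: 12.5 × 4.5 = 56.25 → 56.
pocket: 5.5 × 4.5 = 24.75 → 25.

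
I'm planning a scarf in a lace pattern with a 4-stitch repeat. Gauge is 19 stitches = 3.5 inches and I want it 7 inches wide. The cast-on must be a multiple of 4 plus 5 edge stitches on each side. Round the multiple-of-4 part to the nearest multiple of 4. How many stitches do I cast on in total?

19 / 3.5 = 5.429 sts per inch.
7 × 5.429 = 38.00 sts.
Less 10 edge sts → 28.00 for the repeat.
Nearest multiple of 4: 28.
Add back 10 edge sts → 38.

Cast on 38 stitches.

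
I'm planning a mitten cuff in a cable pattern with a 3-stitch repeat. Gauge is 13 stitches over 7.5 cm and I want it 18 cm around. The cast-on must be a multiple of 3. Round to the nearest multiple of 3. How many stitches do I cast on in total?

CO 30 sts.

13 / 7.5 = 1.733 sts per cm.
18 × 1.733 = 31.20 sts.
Nearest multiple of 3: 30.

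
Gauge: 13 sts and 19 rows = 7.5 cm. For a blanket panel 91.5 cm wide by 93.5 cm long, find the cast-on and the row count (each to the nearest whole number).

Cast on 159 stitches and work 237 rows.

Stitch gauge = 13/7.5 = 1.733 sts/cm; 91.5 × 1.733 = 158.60 → 159 sts.
Row gauge = 19/7.5 = 2.533 rows/cm; 93.5 × 2.533 = 236.87 → 237 rows.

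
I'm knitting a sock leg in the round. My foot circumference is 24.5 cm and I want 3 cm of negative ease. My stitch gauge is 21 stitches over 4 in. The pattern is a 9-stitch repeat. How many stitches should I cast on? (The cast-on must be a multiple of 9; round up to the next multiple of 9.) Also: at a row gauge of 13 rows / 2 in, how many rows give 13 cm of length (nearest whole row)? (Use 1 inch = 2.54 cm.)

Cast on 45 stitches; work 33 rows.

Finished = 24.5 − 3 = 21.5 cm.
21.5 cm × 1/2.54 = 8.46 inches.
21/4 = 5.25 sts per in; 8.46 × 5.25 = 44.44 sts.
Next multiple of 9 → 45.
13 cm = 5.12 inches; × 6.5 = 33.27 → 33 rows.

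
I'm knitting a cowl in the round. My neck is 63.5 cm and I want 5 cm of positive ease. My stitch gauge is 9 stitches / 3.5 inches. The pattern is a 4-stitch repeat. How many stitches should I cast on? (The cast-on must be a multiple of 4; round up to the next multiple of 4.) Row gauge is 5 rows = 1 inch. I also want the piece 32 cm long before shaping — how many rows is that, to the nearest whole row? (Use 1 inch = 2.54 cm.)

Finished = 63.5 + 5 = 68.5 cm.
68.5 cm × 1/2.54 = 26.97 inches.
9/3.5 = 2.571 sts per in; 26.97 × 2.571 = 69.35 sts.
Next multiple of 4 → 72.
32 cm = 12.60 inches; × 5 = 62.99 → 63 rows.

Cast on 72 stitches; work 63 rows.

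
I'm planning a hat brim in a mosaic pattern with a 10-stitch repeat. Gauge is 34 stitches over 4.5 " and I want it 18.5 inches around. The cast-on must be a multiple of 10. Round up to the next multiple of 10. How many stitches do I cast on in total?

34 / 4.5 = 7.556 sts per inch.
18.5 × 7.556 = 139.78 sts.
Next multiple of 10: 140.

140 stitches.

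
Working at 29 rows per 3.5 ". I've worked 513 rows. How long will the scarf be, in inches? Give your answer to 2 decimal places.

61.91 inches.

29 rows / 3.5 inch = 8.286 rows per inch.
513 / 8.286 = 61.914 inches.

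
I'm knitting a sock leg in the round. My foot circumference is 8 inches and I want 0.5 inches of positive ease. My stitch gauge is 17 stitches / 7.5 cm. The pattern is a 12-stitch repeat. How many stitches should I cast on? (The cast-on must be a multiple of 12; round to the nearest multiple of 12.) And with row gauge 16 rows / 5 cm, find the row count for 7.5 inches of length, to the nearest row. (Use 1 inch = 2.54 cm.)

Cast on 48 stitches; work 61 rows.

Finished = 8 + 0.5 = 8.5 inches.
8.5 inches × 2.54 = 21.59 cm.
17/7.5 = 2.267 sts per cm; 21.59 × 2.267 = 48.94 sts.
Nearest multiple of 12 → 48.
7.5 inches = 19.05 cm; × 3.2 = 60.96 → 61 rows.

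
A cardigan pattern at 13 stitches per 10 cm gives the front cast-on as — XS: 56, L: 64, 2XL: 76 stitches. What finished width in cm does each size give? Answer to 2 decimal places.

XS 43.08 cm; L 49.23 cm; 2XL 58.46 cm.

13/10 = 1.3 sts per cm.
XS: 56 / 1.3 = 43.077 → 43.08 cm.
L: 64 / 1.3 = 49.231 → 49.23 cm.
2XL: 76 / 1.3 = 58.462 → 58.46 cm.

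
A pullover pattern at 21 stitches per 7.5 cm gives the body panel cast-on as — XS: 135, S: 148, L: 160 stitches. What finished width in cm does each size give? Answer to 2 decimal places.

XS 48.21 cm; S 52.86 cm; L 57.14 cm.

21/7.5 = 2.8 sts per cm.
XS: 135 / 2.8 = 48.214 → 48.21 cm.
S: 148 / 2.8 = 52.857 → 52.86 cm.
L: 160 / 2.8 = 57.143 → 57.14 cm.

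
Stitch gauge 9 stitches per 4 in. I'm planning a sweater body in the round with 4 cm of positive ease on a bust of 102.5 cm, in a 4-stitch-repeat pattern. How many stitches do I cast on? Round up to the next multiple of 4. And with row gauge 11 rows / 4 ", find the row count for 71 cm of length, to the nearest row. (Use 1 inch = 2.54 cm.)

Cast on 96 stitches; work 77 rows.

Finished = 102.5 + 4 = 106.5 cm.
106.5 cm × 1/2.54 = 41.93 inches.
9/4 = 2.25 sts per in; 41.93 × 2.25 = 94.34 sts.
Next multiple of 4 → 96.
71 cm = 27.95 inches; × 2.75 = 76.87 → 77 rows.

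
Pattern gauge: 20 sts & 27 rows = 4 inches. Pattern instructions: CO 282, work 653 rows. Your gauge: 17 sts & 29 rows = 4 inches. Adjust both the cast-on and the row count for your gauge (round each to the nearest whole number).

Cast on 240 stitches; work 701 rows.

Stitches: 282 × 17/20 = 239.70 → 240.
Rows: 653 × 29/27 = 701.37 → 701.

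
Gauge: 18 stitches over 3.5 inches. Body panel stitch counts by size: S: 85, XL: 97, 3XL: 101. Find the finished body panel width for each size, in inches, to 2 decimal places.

S 16.53 inches; XL 18.86 inches; 3XL 19.64 inches.

18/3.5 = 5.143 sts per in.
S: 85 / 5.143 = 16.528 → 16.53 in.
XL: 97 / 5.143 = 18.861 → 18.86 in.
3XL: 101 / 5.143 = 19.639 → 19.64 in.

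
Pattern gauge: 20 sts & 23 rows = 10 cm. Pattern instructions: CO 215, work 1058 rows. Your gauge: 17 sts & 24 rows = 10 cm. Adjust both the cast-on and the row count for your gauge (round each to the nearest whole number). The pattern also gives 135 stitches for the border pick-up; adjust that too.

Stitches: 215 × 17/20 = 182.75 → 183.
Rows: 1058 × 24/23 = 1104.00 → 1104.
border pick-up: 135 × 17/20 = 114.75 → 115.

Cast on 183 stitches; work 1104 rows; border pick-up 115 stitches.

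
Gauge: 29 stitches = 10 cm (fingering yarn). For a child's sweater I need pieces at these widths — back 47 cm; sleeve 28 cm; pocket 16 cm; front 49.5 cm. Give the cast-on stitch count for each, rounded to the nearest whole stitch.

Rate = 29/10 = 2.9 sts per cm.
back: 47 × 2.9 = 136.30 → 136.
sleeve: 28 × 2.9 = 81.20 → 81.
pocket: 16 × 2.9 = 46.40 → 46.
front: 49.5 × 2.9 = 143.55 → 144.

back 136; sleeve 81; pocket 46; front 144.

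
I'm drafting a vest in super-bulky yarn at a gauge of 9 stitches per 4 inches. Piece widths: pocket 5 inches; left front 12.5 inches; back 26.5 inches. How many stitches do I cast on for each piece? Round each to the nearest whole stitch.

pocket 11; left front 28; back 60.

Rate = 9/4 = 2.25 sts per in.
pocket: 5 × 2.25 = 11.25 → 11.
left front: 12.5 × 2.25 = 28.12 → 28.
back: 26.5 × 2.25 = 59.62 → 60.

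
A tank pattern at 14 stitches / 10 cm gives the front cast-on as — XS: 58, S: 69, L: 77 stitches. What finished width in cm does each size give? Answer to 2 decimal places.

14/10 = 1.4 sts per cm.
XS: 58 / 1.4 = 41.429 → 41.43 cm.
S: 69 / 1.4 = 49.286 → 49.29 cm.
L: 77 / 1.4 = 55.000 → 55.00 cm.

XS 41.43 cm; S 49.29 cm; L 55.00 cm.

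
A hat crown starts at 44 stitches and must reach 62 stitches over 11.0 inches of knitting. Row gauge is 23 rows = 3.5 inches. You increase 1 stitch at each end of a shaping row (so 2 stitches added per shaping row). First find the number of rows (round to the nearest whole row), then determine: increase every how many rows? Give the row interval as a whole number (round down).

Increase every 8th row.

Rows = 11.0 × 6.571 = 72.3 → 72 rows.
Stitches to add: 18 → 9 shaping rows (at 2 st each).
72 / 9 = 8.00 → every 8 rows.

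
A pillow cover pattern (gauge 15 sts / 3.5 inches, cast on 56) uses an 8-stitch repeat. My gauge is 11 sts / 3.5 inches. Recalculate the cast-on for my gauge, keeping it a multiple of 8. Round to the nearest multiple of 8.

56 × 11 / 15 = 41.07.
Nearest multiple of 8: 40.

Cast on 40 stitches.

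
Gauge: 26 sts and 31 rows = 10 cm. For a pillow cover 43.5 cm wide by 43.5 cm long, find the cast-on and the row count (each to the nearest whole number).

Stitch gauge = 26/10 = 2.6 sts/cm; 43.5 × 2.6 = 113.10 → 113 sts.
Row gauge = 31/10 = 3.1 rows/cm; 43.5 × 3.1 = 134.85 → 135 rows.

Cast on 113 stitches and work 135 rows.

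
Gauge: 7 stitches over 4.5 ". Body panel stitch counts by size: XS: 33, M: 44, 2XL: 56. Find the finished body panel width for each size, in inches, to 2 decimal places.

7/4.5 = 1.556 sts per in.
XS: 33 / 1.556 = 21.214 → 21.21 in.
M: 44 / 1.556 = 28.286 → 28.29 in.
2XL: 56 / 1.556 = 36.000 → 36.00 in.

XS 21.21 inches; M 28.29 inches; 2XL 36.00 inches.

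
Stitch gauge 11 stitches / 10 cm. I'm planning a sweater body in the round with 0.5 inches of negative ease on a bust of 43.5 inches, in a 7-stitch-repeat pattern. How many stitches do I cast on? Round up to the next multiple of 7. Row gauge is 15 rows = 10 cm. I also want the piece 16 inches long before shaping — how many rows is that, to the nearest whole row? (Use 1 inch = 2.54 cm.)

Cast on 126 stitches; work 61 rows.

Finished = 43.5 − 0.5 = 43 inches.
43 inches × 2.54 = 109.22 cm.
11/10 = 1.1 sts per cm; 109.22 × 1.1 = 120.14 sts.
Next multiple of 7 → 126.
16 inches = 40.64 cm; × 1.5 = 60.96 → 61 rows.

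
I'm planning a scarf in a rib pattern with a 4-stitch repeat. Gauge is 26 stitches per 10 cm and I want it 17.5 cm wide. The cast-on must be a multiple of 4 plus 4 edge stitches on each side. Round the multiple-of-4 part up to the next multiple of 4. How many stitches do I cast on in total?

26 / 10 = 2.6 sts per cm.
17.5 × 2.6 = 45.50 sts.
Less 8 edge sts → 37.50 for the repeat.
Next multiple of 4: 40.
Add back 8 edge sts → 48.

CO 48 sts.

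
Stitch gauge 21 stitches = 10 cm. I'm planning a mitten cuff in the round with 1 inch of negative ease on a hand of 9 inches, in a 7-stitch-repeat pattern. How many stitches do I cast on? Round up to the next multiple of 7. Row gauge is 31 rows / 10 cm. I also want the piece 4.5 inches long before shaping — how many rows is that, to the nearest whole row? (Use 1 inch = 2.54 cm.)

Cast on 49 stitches; work 35 rows.

Finished = 9 − 1 = 8 inches.
8 inches × 2.54 = 20.32 cm.
21/10 = 2.1 sts per cm; 20.32 × 2.1 = 42.67 sts.
Next multiple of 7 → 49.
4.5 inches = 11.43 cm; × 3.1 = 35.43 → 35 rows.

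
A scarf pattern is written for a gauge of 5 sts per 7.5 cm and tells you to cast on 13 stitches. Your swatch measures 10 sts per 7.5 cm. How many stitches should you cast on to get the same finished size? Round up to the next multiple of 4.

28 stitches.

Scale factor = 10 / 5 = 2.000.
13 × 10 / 5 = 26.00 sts.
→ 28 sts.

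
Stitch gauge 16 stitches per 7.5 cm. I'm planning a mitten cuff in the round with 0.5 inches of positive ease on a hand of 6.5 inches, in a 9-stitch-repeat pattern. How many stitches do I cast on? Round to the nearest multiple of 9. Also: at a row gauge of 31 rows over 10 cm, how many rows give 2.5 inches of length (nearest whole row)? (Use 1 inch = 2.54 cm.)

Finished = 6.5 + 0.5 = 7 inches.
7 inches × 2.54 = 17.78 cm.
16/7.5 = 2.133 sts per cm; 17.78 × 2.133 = 37.93 sts.
Nearest multiple of 9 → 36.
2.5 inches = 6.35 cm; × 3.1 = 19.68 → 20 rows.

Cast on 36 stitches; work 20 rows.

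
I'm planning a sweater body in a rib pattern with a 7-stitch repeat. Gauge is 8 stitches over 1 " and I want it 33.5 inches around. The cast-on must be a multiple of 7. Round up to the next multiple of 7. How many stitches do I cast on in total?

273 stitches.

8 / 1 = 8 sts per inch.
33.5 × 8 = 268.00 sts.
Next multiple of 7: 273.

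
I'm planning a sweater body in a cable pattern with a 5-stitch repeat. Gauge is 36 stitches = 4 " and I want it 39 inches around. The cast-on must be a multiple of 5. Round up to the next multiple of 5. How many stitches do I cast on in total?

36 / 4 = 9 sts per inch.
39 × 9 = 351.00 sts.
Next multiple of 5: 355.

CO 355 sts.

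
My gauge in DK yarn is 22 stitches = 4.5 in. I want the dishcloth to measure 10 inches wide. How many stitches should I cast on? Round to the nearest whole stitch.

22 stitches / 4.5 in = 4.889 stitches per inch.
10 × 4.889 = 48.89 stitches.
Round to nearest → 49.

CO 49 sts.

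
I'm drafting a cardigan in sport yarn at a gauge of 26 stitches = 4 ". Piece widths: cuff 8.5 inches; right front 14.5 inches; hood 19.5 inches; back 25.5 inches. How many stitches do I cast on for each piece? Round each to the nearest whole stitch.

Rate = 26/4 = 6.5 sts per in.
cuff: 8.5 × 6.5 = 55.25 → 55.
right front: 14.5 × 6.5 = 94.25 → 94.
hood: 19.5 × 6.5 = 126.75 → 127.
back: 25.5 × 6.5 = 165.75 → 166.

cuff 55; right front 94; hood 127; back 166.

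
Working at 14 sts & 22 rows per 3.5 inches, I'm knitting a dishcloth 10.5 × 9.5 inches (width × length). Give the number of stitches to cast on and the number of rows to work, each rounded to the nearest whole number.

Cast on 42 stitches and work 60 rows.

Stitch gauge = 14/3.5 = 4 sts/in; 10.5 × 4 = 42.00 → 42 sts.
Row gauge = 22/3.5 = 6.286 rows/in; 9.5 × 6.286 = 59.71 → 60 rows.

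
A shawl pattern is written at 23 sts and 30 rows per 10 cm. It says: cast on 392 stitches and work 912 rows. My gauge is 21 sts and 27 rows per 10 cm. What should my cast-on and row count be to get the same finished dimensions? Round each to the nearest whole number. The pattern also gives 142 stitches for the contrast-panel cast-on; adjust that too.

Cast on 358 stitches; work 821 rows; contrast-panel cast-on 130 stitches.

Stitches: 392 × 21/23 = 357.91 → 358.
Rows: 912 × 27/30 = 820.80 → 821.
contrast-panel cast-on: 142 × 21/23 = 129.65 → 130.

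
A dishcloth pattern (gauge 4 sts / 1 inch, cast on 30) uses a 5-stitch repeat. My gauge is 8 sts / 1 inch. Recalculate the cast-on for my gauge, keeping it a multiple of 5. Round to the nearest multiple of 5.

60 stitches.

30 × 8 / 4 = 60.00.
Nearest multiple of 5: 60.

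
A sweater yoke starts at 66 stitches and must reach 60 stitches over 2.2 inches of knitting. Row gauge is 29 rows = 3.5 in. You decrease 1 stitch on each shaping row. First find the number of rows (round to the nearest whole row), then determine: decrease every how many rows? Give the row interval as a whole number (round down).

Decrease every 3rd row.

Rows = 2.2 × 8.286 = 18.2 → 18 rows.
Stitches to remove: 6 → 6 shaping rows (at 1 st each).
18 / 6 = 3.00 → every 3 rows.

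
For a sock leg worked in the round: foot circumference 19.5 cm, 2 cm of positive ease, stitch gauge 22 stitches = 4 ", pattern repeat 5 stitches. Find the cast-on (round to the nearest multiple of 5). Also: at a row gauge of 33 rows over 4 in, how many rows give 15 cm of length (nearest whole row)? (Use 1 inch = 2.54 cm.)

Finished = 19.5 + 2 = 21.5 cm.
21.5 cm × 1/2.54 = 8.46 inches.
22/4 = 5.5 sts per in; 8.46 × 5.5 = 46.56 sts.
Nearest multiple of 5 → 45.
15 cm = 5.91 inches; × 8.25 = 48.72 → 49 rows.

Cast on 45 stitches; work 49 rows.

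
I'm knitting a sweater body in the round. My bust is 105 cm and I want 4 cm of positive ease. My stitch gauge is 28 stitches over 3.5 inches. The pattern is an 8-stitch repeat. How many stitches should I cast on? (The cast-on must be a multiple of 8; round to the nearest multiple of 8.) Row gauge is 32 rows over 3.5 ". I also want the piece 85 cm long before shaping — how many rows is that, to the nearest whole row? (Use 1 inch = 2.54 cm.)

Finished = 105 + 4 = 109 cm.
109 cm × 1/2.54 = 42.91 inches.
28/3.5 = 8 sts per in; 42.91 × 8 = 343.31 sts.
Nearest multiple of 8 → 344.
85 cm = 33.46 inches; × 9.143 = 305.96 → 306 rows.

Cast on 344 stitches; work 306 rows.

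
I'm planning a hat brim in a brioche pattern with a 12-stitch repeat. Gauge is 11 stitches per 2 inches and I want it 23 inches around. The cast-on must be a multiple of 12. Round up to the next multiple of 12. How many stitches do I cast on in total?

11 / 2 = 5.5 sts per inch.
23 × 5.5 = 126.50 sts.
Next multiple of 12: 132.

132 stitches.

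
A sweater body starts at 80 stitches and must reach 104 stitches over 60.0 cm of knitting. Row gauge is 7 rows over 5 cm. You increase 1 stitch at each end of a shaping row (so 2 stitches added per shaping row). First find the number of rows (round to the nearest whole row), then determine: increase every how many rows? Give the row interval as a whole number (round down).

Rows = 60.0 × 1.4 = 84.0 → 84 rows.
Stitches to add: 24 → 12 shaping rows (at 2 st each).
84 / 12 = 7.00 → every 7 rows.

Increase every 7th row.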